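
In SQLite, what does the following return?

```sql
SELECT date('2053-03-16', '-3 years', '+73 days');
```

2050-05-28

Adding -3 years to 2053-03-16 gives 2050-03-16.
Applying '+73 days' to 2050-03-16: counting 73 days forward gives 2050-05-28.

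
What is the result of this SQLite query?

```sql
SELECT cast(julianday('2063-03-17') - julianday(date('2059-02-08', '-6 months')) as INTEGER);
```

1682

Adding -6 months to 2059-02-08 gives 2058-08-08.
23 days remain in August 2058 after the 8th (31 − 8).
Full months from September 2058 through February 2063 contribute their day counts.
Then 17 days into March 2063.
Total: 23 + 30 + 31 + 30 + 31 + 31 + 28 + 31 + 30 + 31 + 30 + 31 + 31 + 30 + 31 + 30 + 31 + 31 + 29 + 31 + 30 + 31 + 30 + 31 + 31 + 30 + 31 + 30 + 31 + 31 + 28 + 31 + 30 + 31 + 30 + 31 + 31 + 30 + 31 + 30 + 31 + 31 + 28 + 31 + 30 + 31 + 30 + 31 + 31 + 30 + 31 + 30 + 31 + 31 + 28 + 17 = 1682.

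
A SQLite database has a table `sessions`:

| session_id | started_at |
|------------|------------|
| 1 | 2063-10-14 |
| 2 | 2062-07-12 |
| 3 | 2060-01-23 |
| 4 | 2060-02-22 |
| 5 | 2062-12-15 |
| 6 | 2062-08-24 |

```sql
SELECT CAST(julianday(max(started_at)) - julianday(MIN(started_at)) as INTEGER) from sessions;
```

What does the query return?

MIN = 2060-01-23, MAX = 2063-10-14.
8 days remain in January 2060 after the 23rd (31 − 23).
Full months from February 2060 through September 2063 contribute their day counts.
Then 14 days into October 2063.
Total: 8 + 29 + 31 + 30 + 31 + 30 + 31 + 31 + 30 + 31 + 30 + 31 + 31 + 28 + 31 + 30 + 31 + 30 + 31 + 31 + 30 + 31 + 30 + 31 + 31 + 28 + 31 + 30 + 31 + 30 + 31 + 31 + 30 + 31 + 30 + 31 + 31 + 28 + 31 + 30 + 31 + 30 + 31 + 31 + 30 + 14 = 1360.

1360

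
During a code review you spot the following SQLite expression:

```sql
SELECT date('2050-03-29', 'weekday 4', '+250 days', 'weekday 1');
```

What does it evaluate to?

`weekday 4` advances to the next Thursday; 2050-03-29 is a Tuesday, so it moves forward to 2050-03-31.
Applying '+250 days' to 2050-03-31: counting 250 days forward gives 2050-12-06.
`weekday 1` advances to the next Monday; 2050-12-06 is a Tuesday, so it moves forward to 2050-12-12.

2050-12-12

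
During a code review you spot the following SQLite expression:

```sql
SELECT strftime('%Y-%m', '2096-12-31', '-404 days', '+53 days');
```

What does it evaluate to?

First apply '-404 days', '+53 days': 2096-12-31 → 2096-01-15.
`%Y-%m` extracts the year-month: 2096-01.

2096-01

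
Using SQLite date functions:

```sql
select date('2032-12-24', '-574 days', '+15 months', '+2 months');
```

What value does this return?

2032-10-30

Applying '-574 days' to 2032-12-24: counting 574 days back gives 2031-05-30.
Adding +15 months to 2031-05-30 gives 2032-08-30.
Adding +2 months to 2032-08-30 gives 2032-10-30.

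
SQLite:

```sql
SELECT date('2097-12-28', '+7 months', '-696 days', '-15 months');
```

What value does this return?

2095-05-31

Adding +7 months to 2097-12-28 gives 2098-07-28.
Applying '-696 days' to 2098-07-28: counting 696 days back gives 2096-08-31.
Adding -15 months to 2096-08-31 gives 2095-05-31.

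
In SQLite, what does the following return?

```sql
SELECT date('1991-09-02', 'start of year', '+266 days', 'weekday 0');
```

1991-09-29

`start of year` rewinds 1991-09-02 to 1991-01-01.
Applying '+266 days' to 1991-01-01: counting 266 days forward gives 1991-09-24.
`weekday 0` advances to the next Sunday; 1991-09-24 is a Tuesday, so it moves forward to 1991-09-29.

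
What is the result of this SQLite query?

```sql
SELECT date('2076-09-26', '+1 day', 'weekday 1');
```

Advancing 1 more day within September lands on 2076-09-27.
`weekday 1` advances to the next Monday; 2076-09-27 is a Sunday, so it moves forward to 2076-09-28.

2076-09-28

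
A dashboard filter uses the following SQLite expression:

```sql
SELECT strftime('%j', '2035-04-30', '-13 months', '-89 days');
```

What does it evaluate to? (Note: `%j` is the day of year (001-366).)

First apply '-13 months', '-89 days': 2035-04-30 → 2033-12-31.
Day-of-year for 2033-12-31: days since 2033-01-01 inclusive = 365, zero-padded to 365.

365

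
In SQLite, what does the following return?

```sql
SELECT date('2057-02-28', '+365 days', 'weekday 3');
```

Applying '+365 days' to 2057-02-28: counting 365 days forward gives 2058-02-28.
`weekday 3` advances to the next Wednesday; 2058-02-28 is a Thursday, so it moves forward to 2058-03-06.

2058-03-06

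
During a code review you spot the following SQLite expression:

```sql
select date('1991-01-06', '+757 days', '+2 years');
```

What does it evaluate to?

Applying '+757 days' to 1991-01-06: counting 757 days forward gives 1993-02-01.
Adding +2 years to 1993-02-01 gives 1995-02-01.

1995-02-01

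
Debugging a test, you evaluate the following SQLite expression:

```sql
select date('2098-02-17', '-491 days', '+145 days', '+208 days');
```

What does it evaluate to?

2097-10-02

Applying '-491 days' to 2098-02-17: counting 491 days back gives 2096-10-14.
Applying '+145 days' to 2096-10-14: counting 145 days forward gives 2097-03-08.
Applying '+208 days' to 2097-03-08: counting 208 days forward gives 2097-10-02.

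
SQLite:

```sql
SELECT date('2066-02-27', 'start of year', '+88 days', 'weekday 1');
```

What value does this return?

2066-04-05

`start of year` rewinds 2066-02-27 to 2066-01-01.
Applying '+88 days' to 2066-01-01: counting 88 days forward gives 2066-03-30.
`weekday 1` advances to the next Monday; 2066-03-30 is a Tuesday, so it moves forward to 2066-04-05.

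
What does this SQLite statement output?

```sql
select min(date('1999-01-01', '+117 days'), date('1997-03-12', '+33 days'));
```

1997-04-14

date('1999-01-01', '+117 days') → 1999-04-28.
date('1997-03-12', '+33 days') → 1997-04-14.
Earlier of the two is 1997-04-14.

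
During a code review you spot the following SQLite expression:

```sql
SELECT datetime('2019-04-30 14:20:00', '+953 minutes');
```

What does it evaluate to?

953 minutes = 15h 53m; +953 minutes from 2019-04-30 14:20:00 is 2019-05-01 06:13:00 (crosses midnight).

2019-05-01 06:13:00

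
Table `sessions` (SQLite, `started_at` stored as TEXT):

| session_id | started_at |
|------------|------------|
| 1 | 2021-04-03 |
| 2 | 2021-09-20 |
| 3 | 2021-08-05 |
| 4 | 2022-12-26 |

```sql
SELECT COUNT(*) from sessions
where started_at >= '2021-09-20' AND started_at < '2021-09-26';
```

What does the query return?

Rows in [2021-09-20, 2021-09-26): 2021-09-20 → 1 row.

1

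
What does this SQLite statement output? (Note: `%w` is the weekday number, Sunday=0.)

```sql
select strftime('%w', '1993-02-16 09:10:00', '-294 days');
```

First apply '-294 days': 1993-02-16 09:10:00 → 1992-04-28 09:10:00.
1992-04-28 is a Tuesday; with Sunday=0 that is 2.

2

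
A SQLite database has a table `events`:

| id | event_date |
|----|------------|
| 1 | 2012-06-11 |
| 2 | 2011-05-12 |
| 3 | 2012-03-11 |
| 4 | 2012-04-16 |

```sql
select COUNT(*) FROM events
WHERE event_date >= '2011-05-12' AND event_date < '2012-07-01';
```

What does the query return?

4

Rows in [2011-05-12, 2012-07-01): 2012-06-11, 2011-05-12, 2012-03-11, 2012-04-16 → 4 rows.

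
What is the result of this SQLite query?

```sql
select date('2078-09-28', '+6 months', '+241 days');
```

2079-11-24

Adding +6 months to 2078-09-28 gives 2079-03-28.
Applying '+241 days' to 2079-03-28: counting 241 days forward gives 2079-11-24.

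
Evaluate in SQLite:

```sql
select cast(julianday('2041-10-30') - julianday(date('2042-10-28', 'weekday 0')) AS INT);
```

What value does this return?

-368

`weekday 0` advances to the next Sunday; 2042-10-28 is a Tuesday, so it moves forward to 2042-11-02.
1 day remains in October 2041 after the 30th (31 − 30).
Full months from November 2041 through October 2042 contribute their day counts.
Then 2 days into November 2042.
Total: 1 + 30 + 31 + 31 + 28 + 31 + 30 + 31 + 30 + 31 + 31 + 30 + 31 + 2 = 368.
The subtraction is earlier − later, so the result is −368 → -368.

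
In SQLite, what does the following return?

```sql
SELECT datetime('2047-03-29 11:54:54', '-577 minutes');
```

2047-03-29 02:17:54

577 minutes = 9h 37m; -577 minutes from 2047-03-29 11:54:54 is 2047-03-29 02:17:54.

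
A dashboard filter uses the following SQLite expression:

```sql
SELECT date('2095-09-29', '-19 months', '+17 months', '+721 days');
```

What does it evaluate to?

Adding -19 months to 2095-09-29 targets 2094-02-29. February 2094 has only 28 days, so SQLite normalizes the 1-day overflow forward to 2094-03-01.
Adding +17 months to 2094-03-01 gives 2095-08-01.
Applying '+721 days' to 2095-08-01: counting 721 days forward gives 2097-07-22.

2097-07-22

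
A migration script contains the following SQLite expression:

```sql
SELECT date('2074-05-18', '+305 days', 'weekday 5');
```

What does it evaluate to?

2075-03-22

Applying '+305 days' to 2074-05-18: counting 305 days forward gives 2075-03-19.
`weekday 5` advances to the next Friday; 2075-03-19 is a Tuesday, so it moves forward to 2075-03-22.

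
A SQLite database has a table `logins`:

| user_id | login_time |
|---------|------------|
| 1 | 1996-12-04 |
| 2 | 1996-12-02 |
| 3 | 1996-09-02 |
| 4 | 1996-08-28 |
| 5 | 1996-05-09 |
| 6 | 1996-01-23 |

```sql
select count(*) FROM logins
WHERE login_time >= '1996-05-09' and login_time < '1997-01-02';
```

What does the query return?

Rows in [1996-05-09, 1997-01-02): 1996-12-04, 1996-12-02, 1996-09-02, 1996-08-28, 1996-05-09 → 5 rows.

5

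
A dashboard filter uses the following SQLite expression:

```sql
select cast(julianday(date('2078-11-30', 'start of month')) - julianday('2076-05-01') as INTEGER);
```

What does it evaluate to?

`start of month` rewinds 2078-11-30 to 2078-11-01.
30 days remain in May 2076 after the 1st (31 − 1).
Full months from June 2076 through October 2078 contribute their day counts.
Then 1 day into November 2078.
Total: 30 + 30 + 31 + 31 + 30 + 31 + 30 + 31 + 31 + 28 + 31 + 30 + 31 + 30 + 31 + 31 + 30 + 31 + 30 + 31 + 31 + 28 + 31 + 30 + 31 + 30 + 31 + 31 + 30 + 31 + 1 = 914.

914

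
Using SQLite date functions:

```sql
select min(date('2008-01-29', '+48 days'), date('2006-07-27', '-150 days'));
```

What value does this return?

2006-02-27

date('2008-01-29', '+48 days') → 2008-03-17.
date('2006-07-27', '-150 days') → 2006-02-27.
Earlier of the two is 2006-02-27.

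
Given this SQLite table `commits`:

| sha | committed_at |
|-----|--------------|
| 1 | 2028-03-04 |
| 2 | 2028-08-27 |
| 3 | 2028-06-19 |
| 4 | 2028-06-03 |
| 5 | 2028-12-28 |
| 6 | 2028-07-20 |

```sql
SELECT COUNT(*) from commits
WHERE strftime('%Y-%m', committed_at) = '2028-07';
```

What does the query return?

Rows with year-month 2028-07: 2028-07-20 → 1.

1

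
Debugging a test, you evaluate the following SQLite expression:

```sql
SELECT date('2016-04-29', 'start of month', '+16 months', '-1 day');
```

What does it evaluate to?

`start of month` rewinds 2016-04-29 to 2016-04-01.
Adding +16 months to 2016-04-01 gives 2017-08-01.
Going back 1 day from 2017-08-01 reaches 2017-07-31 (last day of July, 31 days).

2017-07-31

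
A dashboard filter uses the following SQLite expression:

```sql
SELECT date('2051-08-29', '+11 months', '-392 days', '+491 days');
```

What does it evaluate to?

Adding +11 months to 2051-08-29 gives 2052-07-29.
Applying '-392 days' to 2052-07-29: counting 392 days back gives 2051-07-03.
Applying '+491 days' to 2051-07-03: counting 491 days forward gives 2052-11-05.

2052-11-05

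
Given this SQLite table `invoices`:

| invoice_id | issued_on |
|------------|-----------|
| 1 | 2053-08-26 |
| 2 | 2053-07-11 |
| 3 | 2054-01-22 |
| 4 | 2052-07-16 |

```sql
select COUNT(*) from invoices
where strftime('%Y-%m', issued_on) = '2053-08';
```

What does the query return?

Rows with year-month 2053-08: 2053-08-26 → 1.

1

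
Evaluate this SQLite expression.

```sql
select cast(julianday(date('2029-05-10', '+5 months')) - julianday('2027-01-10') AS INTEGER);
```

1004

Adding +5 months to 2029-05-10 gives 2029-10-10.
21 days remain in January 2027 after the 10th (31 − 10).
Full months from February 2027 through September 2029 contribute their day counts.
Then 10 days into October 2029.
Total: 21 + 28 + 31 + 30 + 31 + 30 + 31 + 31 + 30 + 31 + 30 + 31 + 31 + 29 + 31 + 30 + 31 + 30 + 31 + 31 + 30 + 31 + 30 + 31 + 31 + 28 + 31 + 30 + 31 + 30 + 31 + 31 + 30 + 10 = 1004.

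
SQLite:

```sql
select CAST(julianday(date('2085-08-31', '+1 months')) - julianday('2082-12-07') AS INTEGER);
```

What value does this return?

1029

Adding +1 month to 2085-08-31 targets 2085-09-31. September 2085 has only 30 days, so SQLite normalizes the 1-day overflow forward to 2085-10-01.
24 days remain in December 2082 after the 7th (31 − 7).
Full months from January 2083 through September 2085 contribute their day counts.
Then 1 day into October 2085.
Total: 24 + 31 + 28 + 31 + 30 + 31 + 30 + 31 + 31 + 30 + 31 + 30 + 31 + 31 + 29 + 31 + 30 + 31 + 30 + 31 + 31 + 30 + 31 + 30 + 31 + 31 + 28 + 31 + 30 + 31 + 30 + 31 + 31 + 30 + 1 = 1029.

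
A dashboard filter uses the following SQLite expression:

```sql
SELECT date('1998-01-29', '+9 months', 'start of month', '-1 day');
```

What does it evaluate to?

1998-09-30

Adding +9 months to 1998-01-29 gives 1998-10-29.
`start of month` rewinds 1998-10-29 to 1998-10-01.
Going back 1 day from 1998-10-01 reaches 1998-09-30 (last day of September, 30 days).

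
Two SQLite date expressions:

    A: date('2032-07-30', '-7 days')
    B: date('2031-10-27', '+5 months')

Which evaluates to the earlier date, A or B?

A = 2032-07-23.
B = 2032-03-27.
B is earlier.

B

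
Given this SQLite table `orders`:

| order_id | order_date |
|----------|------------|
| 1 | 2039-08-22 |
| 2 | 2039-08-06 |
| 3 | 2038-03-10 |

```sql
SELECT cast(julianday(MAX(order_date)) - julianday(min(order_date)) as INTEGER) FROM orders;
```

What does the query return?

MIN = 2038-03-10, MAX = 2039-08-22.
21 days remain in March 2038 after the 10th (31 − 10).
Full months from April 2038 through July 2039 contribute their day counts.
Then 22 days into August 2039.
Total: 21 + 30 + 31 + 30 + 31 + 31 + 30 + 31 + 30 + 31 + 31 + 28 + 31 + 30 + 31 + 30 + 31 + 22 = 530.

530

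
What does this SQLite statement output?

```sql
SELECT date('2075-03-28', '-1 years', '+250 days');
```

Adding -1 year to 2075-03-28 gives 2074-03-28.
Applying '+250 days' to 2074-03-28: counting 250 days forward gives 2074-12-03.

2074-12-03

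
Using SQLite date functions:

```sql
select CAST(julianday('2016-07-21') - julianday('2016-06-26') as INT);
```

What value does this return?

25

4 days remain in June 2016 after the 26th (30 − 26).
Then 21 days into July 2016.
Total: 4 + 21 = 25.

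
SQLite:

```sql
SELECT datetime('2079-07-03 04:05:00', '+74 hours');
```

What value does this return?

2079-07-06 06:05:00

+74 hours from 2079-07-03 04:05:00 is 2079-07-06 06:05:00 (crosses midnight).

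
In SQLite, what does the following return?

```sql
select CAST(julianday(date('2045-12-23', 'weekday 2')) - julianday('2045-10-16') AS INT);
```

`weekday 2` advances to the next Tuesday; 2045-12-23 is a Saturday, so it moves forward to 2045-12-26.
15 days remain in October 2045 after the 16th (31 − 16).
November 2045: 30 days.
Then 26 days into December 2045.
Total: 15 + 30 + 26 = 71.

71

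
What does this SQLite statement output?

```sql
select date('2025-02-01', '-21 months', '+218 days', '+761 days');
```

2026-01-04

Adding -21 months to 2025-02-01 gives 2023-05-01.
Applying '+218 days' to 2023-05-01: counting 218 days forward gives 2023-12-05.
Applying '+761 days' to 2023-12-05: counting 761 days forward gives 2026-01-04.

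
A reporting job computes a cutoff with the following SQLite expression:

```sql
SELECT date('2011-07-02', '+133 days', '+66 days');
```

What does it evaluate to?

2012-01-17

Applying '+133 days' to 2011-07-02: counting 133 days forward gives 2011-11-12.
Applying '+66 days' to 2011-11-12: counting 66 days forward gives 2012-01-17.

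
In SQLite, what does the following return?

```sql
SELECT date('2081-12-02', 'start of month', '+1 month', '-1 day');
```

`start of month` rewinds 2081-12-02 to 2081-12-01.
Adding +1 month to 2081-12-01 gives 2082-01-01.
Going back 1 day from 2082-01-01 reaches 2081-12-31 (last day of December, 31 days).

2081-12-31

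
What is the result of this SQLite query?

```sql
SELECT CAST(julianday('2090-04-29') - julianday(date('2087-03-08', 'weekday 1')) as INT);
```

1146

`weekday 1` advances to the next Monday; 2087-03-08 is a Saturday, so it moves forward to 2087-03-10.
21 days remain in March 2087 after the 10th (31 − 10).
Full months from April 2087 through March 2090 contribute their day counts.
Then 29 days into April 2090.
Total: 21 + 30 + 31 + 30 + 31 + 31 + 30 + 31 + 30 + 31 + 31 + 29 + 31 + 30 + 31 + 30 + 31 + 31 + 30 + 31 + 30 + 31 + 31 + 28 + 31 + 30 + 31 + 30 + 31 + 31 + 30 + 31 + 30 + 31 + 31 + 28 + 31 + 29 = 1146.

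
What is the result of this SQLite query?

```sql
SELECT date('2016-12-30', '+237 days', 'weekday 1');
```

Applying '+237 days' to 2016-12-30: counting 237 days forward gives 2017-08-24.
`weekday 1` advances to the next Monday; 2017-08-24 is a Thursday, so it moves forward to 2017-08-28.

2017-08-28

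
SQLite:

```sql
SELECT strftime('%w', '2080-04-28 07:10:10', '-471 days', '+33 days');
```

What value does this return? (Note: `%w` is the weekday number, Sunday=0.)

First apply '-471 days', '+33 days': 2080-04-28 07:10:10 → 2079-02-15 07:10:10.
2079-02-15 is a Wednesday; with Sunday=0 that is 3.

3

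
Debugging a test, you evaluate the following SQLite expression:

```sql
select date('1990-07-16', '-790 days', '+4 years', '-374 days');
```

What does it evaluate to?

Applying '-790 days' to 1990-07-16: counting 790 days back gives 1988-05-17.
Adding +4 years to 1988-05-17 gives 1992-05-17.
Applying '-374 days' to 1992-05-17: counting 374 days back gives 1991-05-09.

1991-05-09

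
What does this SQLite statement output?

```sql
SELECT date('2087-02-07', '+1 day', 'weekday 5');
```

2087-02-14

Advancing 1 more day within February lands on 2087-02-08.
`weekday 5` advances to the next Friday; 2087-02-08 is a Saturday, so it moves forward to 2087-02-14.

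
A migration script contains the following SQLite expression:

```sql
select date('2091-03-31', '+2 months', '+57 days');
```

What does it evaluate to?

Adding +2 months to 2091-03-31 gives 2091-05-31.
Applying '+57 days' to 2091-05-31: counting 57 days forward gives 2091-07-27.

2091-07-27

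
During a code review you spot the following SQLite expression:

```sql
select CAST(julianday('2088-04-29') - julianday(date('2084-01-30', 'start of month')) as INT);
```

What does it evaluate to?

1580

`start of month` rewinds 2084-01-30 to 2084-01-01.
30 days remain in January 2084 after the 1st (31 − 1).
Full months from February 2084 through March 2088 contribute their day counts.
Then 29 days into April 2088.
Total: 30 + 29 + 31 + 30 + 31 + 30 + 31 + 31 + 30 + 31 + 30 + 31 + 31 + 28 + 31 + 30 + 31 + 30 + 31 + 31 + 30 + 31 + 30 + 31 + 31 + 28 + 31 + 30 + 31 + 30 + 31 + 31 + 30 + 31 + 30 + 31 + 31 + 28 + 31 + 30 + 31 + 30 + 31 + 31 + 30 + 31 + 30 + 31 + 31 + 29 + 31 + 29 = 1580.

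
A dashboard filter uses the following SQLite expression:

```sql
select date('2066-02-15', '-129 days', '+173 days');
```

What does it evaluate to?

2066-03-31

Applying '-129 days' to 2066-02-15: counting 129 days back gives 2065-10-09.
Applying '+173 days' to 2065-10-09: counting 173 days forward gives 2066-03-31.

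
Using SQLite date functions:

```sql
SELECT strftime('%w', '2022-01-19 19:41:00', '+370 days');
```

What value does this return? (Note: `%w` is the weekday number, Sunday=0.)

First apply '+370 days': 2022-01-19 19:41:00 → 2023-01-24 19:41:00.
2023-01-24 is a Tuesday; with Sunday=0 that is 2.

2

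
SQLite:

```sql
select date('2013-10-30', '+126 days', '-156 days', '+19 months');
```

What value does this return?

Applying '+126 days' to 2013-10-30: counting 126 days forward gives 2014-03-05.
Applying '-156 days' to 2014-03-05: counting 156 days back gives 2013-09-30.
Adding +19 months to 2013-09-30 gives 2015-04-30.

2015-04-30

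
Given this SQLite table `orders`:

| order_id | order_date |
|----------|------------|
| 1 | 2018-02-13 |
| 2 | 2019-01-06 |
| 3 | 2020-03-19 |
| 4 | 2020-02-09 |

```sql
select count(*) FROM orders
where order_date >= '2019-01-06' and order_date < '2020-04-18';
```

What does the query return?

3

Rows in [2019-01-06, 2020-04-18): 2019-01-06, 2020-03-19, 2020-02-09 → 3 rows.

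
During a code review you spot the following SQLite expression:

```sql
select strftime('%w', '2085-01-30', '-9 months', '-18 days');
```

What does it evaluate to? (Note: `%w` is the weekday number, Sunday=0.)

First apply '-9 months', '-18 days': 2085-01-30 → 2084-04-12.
2084-04-12 is a Wednesday; with Sunday=0 that is 3.

3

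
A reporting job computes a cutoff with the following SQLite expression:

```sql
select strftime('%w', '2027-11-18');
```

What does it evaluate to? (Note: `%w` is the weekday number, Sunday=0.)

2027-11-18 is a Thursday; with Sunday=0 that is 4.

4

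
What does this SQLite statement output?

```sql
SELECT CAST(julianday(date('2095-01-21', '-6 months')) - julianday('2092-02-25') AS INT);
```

877

Adding -6 months to 2095-01-21 gives 2094-07-21.
4 days remain in February 2092 after the 25th (29 − 25).
Full months from March 2092 through June 2094 contribute their day counts.
Then 21 days into July 2094.
Total: 4 + 31 + 30 + 31 + 30 + 31 + 31 + 30 + 31 + 30 + 31 + 31 + 28 + 31 + 30 + 31 + 30 + 31 + 31 + 30 + 31 + 30 + 31 + 31 + 28 + 31 + 30 + 31 + 30 + 21 = 877.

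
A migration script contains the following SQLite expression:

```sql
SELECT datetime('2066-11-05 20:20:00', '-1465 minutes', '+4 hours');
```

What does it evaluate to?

1465 minutes = 24h 25m; -1465 minutes from 2066-11-05 20:20:00 is 2066-11-04 19:55:00 (crosses midnight).
+4 hours from 2066-11-04 19:55:00 is 2066-11-04 23:55:00.

2066-11-04 23:55:00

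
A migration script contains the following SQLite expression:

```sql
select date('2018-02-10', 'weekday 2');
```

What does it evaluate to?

2018-02-13

`weekday 2` advances to the next Tuesday; 2018-02-10 is a Saturday, so it moves forward to 2018-02-13.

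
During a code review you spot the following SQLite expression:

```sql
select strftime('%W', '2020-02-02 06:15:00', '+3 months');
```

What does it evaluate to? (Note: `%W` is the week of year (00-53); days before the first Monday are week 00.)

17

First apply '+3 months': 2020-02-02 06:15:00 → 2020-05-02 06:15:00.
2020-05-02 is a Saturday. SQLite's %W counts Mondays since the year started; the result is 17.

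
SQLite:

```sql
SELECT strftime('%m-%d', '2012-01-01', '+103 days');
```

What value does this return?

04-13

First apply '+103 days': 2012-01-01 → 2012-04-13.
`%m-%d` extracts the month-day: 04-13.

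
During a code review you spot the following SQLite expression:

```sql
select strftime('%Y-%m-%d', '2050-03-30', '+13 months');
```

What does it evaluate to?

2051-04-30

First apply '+13 months': 2050-03-30 → 2051-04-30.
`%Y-%m-%d` extracts the ISO date: 2051-04-30.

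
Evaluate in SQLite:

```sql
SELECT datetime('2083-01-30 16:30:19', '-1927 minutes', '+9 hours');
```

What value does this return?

2083-01-29 17:23:19

1927 minutes = 32h 7m; -1927 minutes from 2083-01-30 16:30:19 is 2083-01-29 08:23:19 (crosses midnight).
+9 hours from 2083-01-29 08:23:19 is 2083-01-29 17:23:19.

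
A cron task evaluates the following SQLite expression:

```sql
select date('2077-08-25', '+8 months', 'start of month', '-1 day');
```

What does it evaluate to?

Adding +8 months to 2077-08-25 gives 2078-04-25.
`start of month` rewinds 2078-04-25 to 2078-04-01.
Going back 1 day from 2078-04-01 reaches 2078-03-31 (last day of March, 31 days).

2078-03-31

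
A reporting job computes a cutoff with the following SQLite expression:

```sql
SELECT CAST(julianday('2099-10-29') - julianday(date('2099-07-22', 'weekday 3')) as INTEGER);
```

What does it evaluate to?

99

`weekday 3` advances to the next Wednesday; 2099-07-22 is already a Wednesday, so it stays at 2099-07-22.
9 days remain in July 2099 after the 22nd (31 − 22).
August 2099: 31 days.
September 2099: 30 days.
Then 29 days into October 2099.
Total: 9 + 31 + 30 + 29 = 99.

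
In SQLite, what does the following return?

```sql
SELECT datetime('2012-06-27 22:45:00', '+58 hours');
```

2012-06-30 08:45:00

+58 hours from 2012-06-27 22:45:00 is 2012-06-30 08:45:00 (crosses midnight).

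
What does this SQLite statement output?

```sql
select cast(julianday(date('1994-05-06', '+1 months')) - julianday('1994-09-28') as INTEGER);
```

Adding +1 month to 1994-05-06 gives 1994-06-06.
24 days remain in June 1994 after the 6th (30 − 6).
July 1994: 31 days.
August 1994: 31 days.
Then 28 days into September 1994.
Total: 24 + 31 + 31 + 28 = 114.
The subtraction is earlier − later, so the result is −114 → -114.

-114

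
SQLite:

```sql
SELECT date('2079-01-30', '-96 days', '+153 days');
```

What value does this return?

2079-03-28

Applying '-96 days' to 2079-01-30: counting 96 days back gives 2078-10-26.
Applying '+153 days' to 2078-10-26: counting 153 days forward gives 2079-03-28.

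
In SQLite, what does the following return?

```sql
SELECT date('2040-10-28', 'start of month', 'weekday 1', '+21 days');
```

`start of month` rewinds 2040-10-28 to 2040-10-01.
`weekday 1` advances to the next Monday; 2040-10-01 is already a Monday, so it stays at 2040-10-01.
Advancing 21 more days within October lands on 2040-10-22.

2040-10-22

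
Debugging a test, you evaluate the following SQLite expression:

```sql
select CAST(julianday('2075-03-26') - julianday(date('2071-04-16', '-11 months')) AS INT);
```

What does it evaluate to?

1775

Adding -11 months to 2071-04-16 gives 2070-05-16.
15 days remain in May 2070 after the 16th (31 − 16).
Full months from June 2070 through February 2075 contribute their day counts.
Then 26 days into March 2075.
Total: 15 + 30 + 31 + 31 + 30 + 31 + 30 + 31 + 31 + 28 + 31 + 30 + 31 + 30 + 31 + 31 + 30 + 31 + 30 + 31 + 31 + 29 + 31 + 30 + 31 + 30 + 31 + 31 + 30 + 31 + 30 + 31 + 31 + 28 + 31 + 30 + 31 + 30 + 31 + 31 + 30 + 31 + 30 + 31 + 31 + 28 + 31 + 30 + 31 + 30 + 31 + 31 + 30 + 31 + 30 + 31 + 31 + 28 + 26 = 1775.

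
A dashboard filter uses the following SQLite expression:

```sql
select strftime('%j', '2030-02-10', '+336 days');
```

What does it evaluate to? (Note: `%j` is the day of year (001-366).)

First apply '+336 days': 2030-02-10 → 2031-01-12.
Day-of-year for 2031-01-12: days since 2031-01-01 inclusive = 12, zero-padded to 012.

012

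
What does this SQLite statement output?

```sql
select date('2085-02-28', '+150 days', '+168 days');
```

Applying '+150 days' to 2085-02-28: counting 150 days forward gives 2085-07-28.
Applying '+168 days' to 2085-07-28: counting 168 days forward gives 2086-01-12.

2086-01-12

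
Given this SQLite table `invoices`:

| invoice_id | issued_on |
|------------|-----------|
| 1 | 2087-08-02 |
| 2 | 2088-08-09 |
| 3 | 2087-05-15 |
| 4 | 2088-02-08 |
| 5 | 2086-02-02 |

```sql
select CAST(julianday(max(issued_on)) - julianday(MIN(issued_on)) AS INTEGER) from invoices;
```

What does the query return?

MIN = 2086-02-02, MAX = 2088-08-09.
26 days remain in February 2086 after the 2nd (28 − 2).
Full months from March 2086 through July 2088 contribute their day counts.
Then 9 days into August 2088.
Total: 26 + 31 + 30 + 31 + 30 + 31 + 31 + 30 + 31 + 30 + 31 + 31 + 28 + 31 + 30 + 31 + 30 + 31 + 31 + 30 + 31 + 30 + 31 + 31 + 29 + 31 + 30 + 31 + 30 + 31 + 9 = 919.

919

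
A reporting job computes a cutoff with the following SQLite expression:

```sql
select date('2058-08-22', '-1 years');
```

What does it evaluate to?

2057-08-22

Adding -1 year to 2058-08-22 gives 2057-08-22.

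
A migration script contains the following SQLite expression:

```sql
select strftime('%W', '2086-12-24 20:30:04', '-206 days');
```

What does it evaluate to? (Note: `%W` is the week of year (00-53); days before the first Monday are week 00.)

21

First apply '-206 days': 2086-12-24 20:30:04 → 2086-06-01 20:30:04.
2086-06-01 is a Saturday. SQLite's %W counts Mondays since the year started; the result is 21.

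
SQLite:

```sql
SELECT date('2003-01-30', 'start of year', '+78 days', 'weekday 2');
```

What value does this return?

`start of year` rewinds 2003-01-30 to 2003-01-01.
Applying '+78 days' to 2003-01-01: counting 78 days forward gives 2003-03-20.
`weekday 2` advances to the next Tuesday; 2003-03-20 is a Thursday, so it moves forward to 2003-03-25.

2003-03-25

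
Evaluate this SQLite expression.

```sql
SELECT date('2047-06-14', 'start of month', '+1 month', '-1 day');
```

2047-06-30

`start of month` rewinds 2047-06-14 to 2047-06-01.
Adding +1 month to 2047-06-01 gives 2047-07-01.
Going back 1 day from 2047-07-01 reaches 2047-06-30 (last day of June, 30 days).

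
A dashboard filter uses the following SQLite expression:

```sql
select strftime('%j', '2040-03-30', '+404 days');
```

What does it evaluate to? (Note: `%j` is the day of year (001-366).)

First apply '+404 days': 2040-03-30 → 2041-05-08.
Day-of-year for 2041-05-08: days since 2041-01-01 inclusive = 128, zero-padded to 128.

128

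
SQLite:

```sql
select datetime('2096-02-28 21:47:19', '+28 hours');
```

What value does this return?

+28 hours from 2096-02-28 21:47:19 is 2096-03-01 01:47:19 (crosses midnight).

2096-03-01 01:47:19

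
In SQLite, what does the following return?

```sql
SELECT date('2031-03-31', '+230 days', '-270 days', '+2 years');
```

2033-02-19

Applying '+230 days' to 2031-03-31: counting 230 days forward gives 2031-11-16.
Applying '-270 days' to 2031-11-16: counting 270 days back gives 2031-02-19.
Adding +2 years to 2031-02-19 gives 2033-02-19.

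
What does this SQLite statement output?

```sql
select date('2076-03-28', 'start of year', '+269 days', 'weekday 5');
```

`start of year` rewinds 2076-03-28 to 2076-01-01.
Applying '+269 days' to 2076-01-01: counting 269 days forward gives 2076-09-26.
`weekday 5` advances to the next Friday; 2076-09-26 is a Saturday, so it moves forward to 2076-10-02.

2076-10-02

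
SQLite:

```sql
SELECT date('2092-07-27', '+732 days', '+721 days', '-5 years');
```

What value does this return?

Applying '+732 days' to 2092-07-27: counting 732 days forward gives 2094-07-29.
Applying '+721 days' to 2094-07-29: counting 721 days forward gives 2096-07-19.
Adding -5 years to 2096-07-19 gives 2091-07-19.

2091-07-19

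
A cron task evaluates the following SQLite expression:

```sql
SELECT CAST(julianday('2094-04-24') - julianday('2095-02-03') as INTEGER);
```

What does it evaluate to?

-285

6 days remain in April 2094 after the 24th (30 − 24).
Full months from May 2094 through January 2095 contribute their day counts.
Then 3 days into February 2095.
Total: 6 + 31 + 30 + 31 + 31 + 30 + 31 + 30 + 31 + 31 + 3 = 285.
The subtraction is earlier − later, so the result is −285 → -285.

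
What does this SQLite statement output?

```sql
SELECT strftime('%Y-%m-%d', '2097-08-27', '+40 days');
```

2097-10-06

First apply '+40 days': 2097-08-27 → 2097-10-06.
`%Y-%m-%d` extracts the ISO date: 2097-10-06.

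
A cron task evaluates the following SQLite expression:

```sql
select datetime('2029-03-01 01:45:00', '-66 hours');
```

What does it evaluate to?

-66 hours from 2029-03-01 01:45:00 is 2029-02-26 07:45:00 (crosses midnight).

2029-02-26 07:45:00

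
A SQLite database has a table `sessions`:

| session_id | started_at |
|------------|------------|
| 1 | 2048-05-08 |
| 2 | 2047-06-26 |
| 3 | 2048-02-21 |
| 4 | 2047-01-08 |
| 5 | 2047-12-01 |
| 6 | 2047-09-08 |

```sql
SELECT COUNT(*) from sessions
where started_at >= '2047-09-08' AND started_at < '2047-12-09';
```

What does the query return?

2

Rows in [2047-09-08, 2047-12-09): 2047-12-01, 2047-09-08 → 2 rows.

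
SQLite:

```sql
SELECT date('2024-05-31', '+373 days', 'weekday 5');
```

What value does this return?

2025-06-13

Applying '+373 days' to 2024-05-31: counting 373 days forward gives 2025-06-08.
`weekday 5` advances to the next Friday; 2025-06-08 is a Sunday, so it moves forward to 2025-06-13.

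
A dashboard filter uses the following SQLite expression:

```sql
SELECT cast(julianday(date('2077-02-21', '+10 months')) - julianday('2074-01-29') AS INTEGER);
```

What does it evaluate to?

1422

Adding +10 months to 2077-02-21 gives 2077-12-21.
2 days remain in January 2074 after the 29th (31 − 29).
Full months from February 2074 through November 2077 contribute their day counts.
Then 21 days into December 2077.
Total: 2 + 28 + 31 + 30 + 31 + 30 + 31 + 31 + 30 + 31 + 30 + 31 + 31 + 28 + 31 + 30 + 31 + 30 + 31 + 31 + 30 + 31 + 30 + 31 + 31 + 29 + 31 + 30 + 31 + 30 + 31 + 31 + 30 + 31 + 30 + 31 + 31 + 28 + 31 + 30 + 31 + 30 + 31 + 31 + 30 + 31 + 30 + 21 = 1422.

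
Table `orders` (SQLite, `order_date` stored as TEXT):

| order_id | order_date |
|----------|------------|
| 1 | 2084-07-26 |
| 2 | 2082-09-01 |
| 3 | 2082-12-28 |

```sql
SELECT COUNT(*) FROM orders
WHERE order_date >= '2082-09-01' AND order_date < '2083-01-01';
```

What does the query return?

2

Rows in [2082-09-01, 2083-01-01): 2082-09-01, 2082-12-28 → 2 rows.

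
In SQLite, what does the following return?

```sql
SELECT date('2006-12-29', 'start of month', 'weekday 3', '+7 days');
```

2006-12-13

`start of month` rewinds 2006-12-29 to 2006-12-01.
`weekday 3` advances to the next Wednesday; 2006-12-01 is a Friday, so it moves forward to 2006-12-06.
Advancing 7 more days within December lands on 2006-12-13.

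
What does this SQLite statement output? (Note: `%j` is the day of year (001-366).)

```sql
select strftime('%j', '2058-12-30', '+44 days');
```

First apply '+44 days': 2058-12-30 → 2059-02-12.
Day-of-year for 2059-02-12: days since 2059-01-01 inclusive = 43, zero-padded to 043.

043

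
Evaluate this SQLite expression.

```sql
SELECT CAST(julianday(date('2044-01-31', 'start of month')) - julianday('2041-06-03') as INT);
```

`start of month` rewinds 2044-01-31 to 2044-01-01.
27 days remain in June 2041 after the 3rd (30 − 3).
Full months from July 2041 through December 2043 contribute their day counts.
Then 1 day into January 2044.
Total: 27 + 31 + 31 + 30 + 31 + 30 + 31 + 31 + 28 + 31 + 30 + 31 + 30 + 31 + 31 + 30 + 31 + 30 + 31 + 31 + 28 + 31 + 30 + 31 + 30 + 31 + 31 + 30 + 31 + 30 + 31 + 1 = 942.

942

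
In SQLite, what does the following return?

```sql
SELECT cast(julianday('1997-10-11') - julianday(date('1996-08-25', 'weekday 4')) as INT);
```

408

`weekday 4` advances to the next Thursday; 1996-08-25 is a Sunday, so it moves forward to 1996-08-29.
2 days remain in August 1996 after the 29th (31 − 29).
Full months from September 1996 through September 1997 contribute their day counts.
Then 11 days into October 1997.
Total: 2 + 30 + 31 + 30 + 31 + 31 + 28 + 31 + 30 + 31 + 30 + 31 + 31 + 30 + 11 = 408.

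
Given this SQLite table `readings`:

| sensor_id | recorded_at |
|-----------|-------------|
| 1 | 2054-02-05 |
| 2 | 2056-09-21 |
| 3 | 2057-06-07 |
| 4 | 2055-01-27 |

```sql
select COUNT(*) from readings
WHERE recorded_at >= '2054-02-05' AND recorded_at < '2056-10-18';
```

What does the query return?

Rows in [2054-02-05, 2056-10-18): 2054-02-05, 2056-09-21, 2055-01-27 → 3 rows.

3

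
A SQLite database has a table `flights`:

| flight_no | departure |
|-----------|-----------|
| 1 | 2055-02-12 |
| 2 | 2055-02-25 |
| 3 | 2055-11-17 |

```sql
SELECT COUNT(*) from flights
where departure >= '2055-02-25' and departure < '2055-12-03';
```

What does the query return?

2

Rows in [2055-02-25, 2055-12-03): 2055-02-25, 2055-11-17 → 2 rows.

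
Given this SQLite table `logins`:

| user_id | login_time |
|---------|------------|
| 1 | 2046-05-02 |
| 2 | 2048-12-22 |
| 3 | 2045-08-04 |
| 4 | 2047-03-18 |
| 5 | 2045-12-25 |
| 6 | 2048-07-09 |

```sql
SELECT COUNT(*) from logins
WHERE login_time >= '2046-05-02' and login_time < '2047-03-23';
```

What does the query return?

Rows in [2046-05-02, 2047-03-23): 2046-05-02, 2047-03-18 → 2 rows.

2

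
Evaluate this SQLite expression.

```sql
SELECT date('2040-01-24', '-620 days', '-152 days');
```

Applying '-620 days' to 2040-01-24: counting 620 days back gives 2038-05-14.
Applying '-152 days' to 2038-05-14: counting 152 days back gives 2037-12-13.

2037-12-13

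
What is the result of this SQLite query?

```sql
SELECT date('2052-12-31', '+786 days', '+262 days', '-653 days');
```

Applying '+786 days' to 2052-12-31: counting 786 days forward gives 2055-02-25.
Applying '+262 days' to 2055-02-25: counting 262 days forward gives 2055-11-14.
Applying '-653 days' to 2055-11-14: counting 653 days back gives 2054-01-30.

2054-01-30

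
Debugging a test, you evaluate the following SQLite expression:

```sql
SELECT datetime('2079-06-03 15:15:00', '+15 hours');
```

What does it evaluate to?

2079-06-04 06:15:00

+15 hours from 2079-06-03 15:15:00 is 2079-06-04 06:15:00 (crosses midnight).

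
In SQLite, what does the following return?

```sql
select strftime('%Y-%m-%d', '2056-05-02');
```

2056-05-02

`%Y-%m-%d` extracts the ISO date: 2056-05-02.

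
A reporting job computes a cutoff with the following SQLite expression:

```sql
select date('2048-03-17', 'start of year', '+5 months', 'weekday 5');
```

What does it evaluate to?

2048-06-05

`start of year` rewinds 2048-03-17 to 2048-01-01.
Adding +5 months to 2048-01-01 gives 2048-06-01.
`weekday 5` advances to the next Friday; 2048-06-01 is a Monday, so it moves forward to 2048-06-05.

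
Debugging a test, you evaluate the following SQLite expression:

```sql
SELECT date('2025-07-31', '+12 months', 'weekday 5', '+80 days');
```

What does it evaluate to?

Adding +12 months to 2025-07-31 gives 2026-07-31.
`weekday 5` advances to the next Friday; 2026-07-31 is already a Friday, so it stays at 2026-07-31.
Applying '+80 days' to 2026-07-31: counting 80 days forward gives 2026-10-19.

2026-10-19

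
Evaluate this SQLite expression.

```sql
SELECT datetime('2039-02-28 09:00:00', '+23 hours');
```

+23 hours from 2039-02-28 09:00:00 is 2039-03-01 08:00:00 (crosses midnight).

2039-03-01 08:00:00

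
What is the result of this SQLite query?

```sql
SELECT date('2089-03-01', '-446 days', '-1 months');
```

Applying '-446 days' to 2089-03-01: counting 446 days back gives 2087-12-11.
Adding -1 month to 2087-12-11 gives 2087-11-11.

2087-11-11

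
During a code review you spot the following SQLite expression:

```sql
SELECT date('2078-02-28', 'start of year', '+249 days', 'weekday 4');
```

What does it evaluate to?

`start of year` rewinds 2078-02-28 to 2078-01-01.
Applying '+249 days' to 2078-01-01: counting 249 days forward gives 2078-09-07.
`weekday 4` advances to the next Thursday; 2078-09-07 is a Wednesday, so it moves forward to 2078-09-08.

2078-09-08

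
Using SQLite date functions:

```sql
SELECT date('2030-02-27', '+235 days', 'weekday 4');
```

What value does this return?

2030-10-24

Applying '+235 days' to 2030-02-27: counting 235 days forward gives 2030-10-20.
`weekday 4` advances to the next Thursday; 2030-10-20 is a Sunday, so it moves forward to 2030-10-24.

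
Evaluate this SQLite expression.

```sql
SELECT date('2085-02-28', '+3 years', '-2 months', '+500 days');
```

2089-05-11

Adding +3 years to 2085-02-28 gives 2088-02-28.
Adding -2 months to 2088-02-28 gives 2087-12-28.
Applying '+500 days' to 2087-12-28: counting 500 days forward gives 2089-05-11.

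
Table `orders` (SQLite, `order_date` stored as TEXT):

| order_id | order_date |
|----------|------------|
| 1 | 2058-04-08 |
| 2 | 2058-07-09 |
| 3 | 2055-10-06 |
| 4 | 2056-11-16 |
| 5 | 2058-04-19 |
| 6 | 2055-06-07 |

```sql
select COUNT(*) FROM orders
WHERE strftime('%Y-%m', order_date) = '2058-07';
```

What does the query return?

Rows with year-month 2058-07: 2058-07-09 → 1.

1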